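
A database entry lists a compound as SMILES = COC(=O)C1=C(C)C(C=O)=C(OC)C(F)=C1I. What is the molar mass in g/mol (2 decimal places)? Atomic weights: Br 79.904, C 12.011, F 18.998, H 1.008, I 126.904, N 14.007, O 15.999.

First, the molecular formula is C11H10FIO4 (counting implicit H from valence).
  C: 11 × 12.011 = 132.121
  F: 1 × 18.998 = 18.998
  H: 10 × 1.008 = 10.080
  I: 1 × 126.904 = 126.904
  O: 4 × 15.999 = 63.996
Sum: 11×12.011 + 1×18.998 + 10×1.008 + 1×126.904 + 4×15.999 = 352.099 → 352.10 g/mol.

352.10 g/mol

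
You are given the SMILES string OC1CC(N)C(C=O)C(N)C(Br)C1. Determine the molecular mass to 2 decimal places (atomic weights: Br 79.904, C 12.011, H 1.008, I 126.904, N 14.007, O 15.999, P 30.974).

251.12 g/mol

First, the molecular formula is C8H15BrN2O2 (counting implicit H from valence).
  Br: 1 × 79.904 = 79.904
  C: 8 × 12.011 = 96.088
  H: 15 × 1.008 = 15.120
  N: 2 × 14.007 = 28.014
  O: 2 × 15.999 = 31.998
Sum: 1×79.904 + 8×12.011 + 15×1.008 + 2×14.007 + 2×15.999 = 251.124 → 251.12 g/mol.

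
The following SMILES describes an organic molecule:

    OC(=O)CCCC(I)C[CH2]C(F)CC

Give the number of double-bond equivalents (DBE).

Degree of unsaturation = (number of rings) + (number of π bonds).
Ring closures in the SMILES: 0.
π bonds: 1 double bond (each 1 DoU) → 1 DoU from unsaturation.
Total DoU = 0 + 1 = 1.

1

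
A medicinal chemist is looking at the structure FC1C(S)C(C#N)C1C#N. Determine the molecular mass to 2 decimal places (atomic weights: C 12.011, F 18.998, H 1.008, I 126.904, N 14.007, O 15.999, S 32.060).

First, the molecular formula is C6H5FN2S (counting implicit H from valence).
  C: 6 × 12.011 = 72.066
  F: 1 × 18.998 = 18.998
  H: 5 × 1.008 = 5.040
  N: 2 × 14.007 = 28.014
  S: 1 × 32.060 = 32.060
Sum: 6×12.011 + 1×18.998 + 5×1.008 + 2×14.007 + 1×32.060 = 156.178 → 156.18 g/mol.

156.18 g/mol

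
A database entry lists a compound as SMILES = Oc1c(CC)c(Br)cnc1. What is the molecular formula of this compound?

C7H8BrNO

Walk through each heavy atom and fill implicit hydrogens from standard valence (C 4, N 3, O 2, S 2, halogen 1); for lowercase aromatic atoms, an aromatic c carries 1 H when it has two neighbours and 0 H with three, and aromatic n carries 0 H:
  atom 1: O, bond orders sum to 1 (valence 2) → 1 H
  atom 2: aromatic c, 3 neighbours → 0 H
  atom 3: aromatic c, 3 neighbours → 0 H
  atom 4: C, bond orders sum to 2 (valence 4) → 2 H
  atom 5: C, bond orders sum to 1 (valence 4) → 3 H
  atom 6: aromatic c, 3 neighbours → 0 H
  atom 7: Br (halogen, monovalent) → 0 H
  atom 8: aromatic c, 2 neighbours → 1 H
  atom 9: aromatic n, 2 neighbours → 0 H
  atom 10: aromatic c, 2 neighbours → 1 H
Totals → C:7, H:8, Br:1, N:1, O:1.
In Hill order: C7H8BrNO.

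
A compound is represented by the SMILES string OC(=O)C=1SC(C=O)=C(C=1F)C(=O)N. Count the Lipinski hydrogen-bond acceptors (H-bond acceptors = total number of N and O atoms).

5

N atoms: 1; O atoms: 4.
Lipinski HBA = 1 + 4 = 5.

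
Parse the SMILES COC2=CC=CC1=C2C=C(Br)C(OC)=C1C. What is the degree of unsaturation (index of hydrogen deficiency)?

7

Degree of unsaturation = (number of rings) + (number of π bonds).
Ring closures in the SMILES: 2.
π bonds: 5 double bonds (each 1 DoU) → 5 DoU from unsaturation.
Total DoU = 2 + 5 = 7.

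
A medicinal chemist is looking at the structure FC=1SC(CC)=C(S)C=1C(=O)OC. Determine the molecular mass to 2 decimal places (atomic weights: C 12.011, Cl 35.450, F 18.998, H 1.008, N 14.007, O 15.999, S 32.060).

First, the molecular formula is C8H9FO2S2 (counting implicit H from valence).
  C: 8 × 12.011 = 96.088
  F: 1 × 18.998 = 18.998
  H: 9 × 1.008 = 9.072
  O: 2 × 15.999 = 31.998
  S: 2 × 32.060 = 64.120
Sum: 8×12.011 + 1×18.998 + 9×1.008 + 2×15.999 + 2×32.060 = 220.276 → 220.28 g/mol.

220.28 g/mol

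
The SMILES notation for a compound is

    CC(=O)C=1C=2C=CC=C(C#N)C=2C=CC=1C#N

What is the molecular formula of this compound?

Walk through each heavy atom and fill implicit hydrogens from standard valence (C 4, N 3, O 2, S 2, halogen 1):
  atom 1: C, bond orders sum to 1 (valence 4) → 3 H
  atom 2: C, bond orders sum to 4 (valence 4) → 0 H
  atom 3: O, bond orders sum to 2 (valence 2) → 0 H
  atom 4: C, bond orders sum to 4 (valence 4) → 0 H
  atom 5: C, bond orders sum to 4 (valence 4) → 0 H
  atom 6: C, bond orders sum to 3 (valence 4) → 1 H
  atom 7: C, bond orders sum to 3 (valence 4) → 1 H
  atom 8: C, bond orders sum to 3 (valence 4) → 1 H
  atom 9: C, bond orders sum to 4 (valence 4) → 0 H
  atom 10: C, bond orders sum to 4 (valence 4) → 0 H
  atom 11: N, bond orders sum to 3 (valence 3) → 0 H
  atom 12: C, bond orders sum to 4 (valence 4) → 0 H
  atom 13: C, bond orders sum to 3 (valence 4) → 1 H
  atom 14: C, bond orders sum to 3 (valence 4) → 1 H
  atom 15: C, bond orders sum to 4 (valence 4) → 0 H
  atom 16: C, bond orders sum to 4 (valence 4) → 0 H
  atom 17: N, bond orders sum to 3 (valence 3) → 0 H
Totals → C:14, H:8, N:2, O:1.

C14H8N2O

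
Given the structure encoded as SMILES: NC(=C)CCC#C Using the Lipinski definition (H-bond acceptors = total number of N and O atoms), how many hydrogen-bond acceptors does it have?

1

N atoms: 1; O atoms: 0.
Lipinski HBA = 1 + 0 = 1.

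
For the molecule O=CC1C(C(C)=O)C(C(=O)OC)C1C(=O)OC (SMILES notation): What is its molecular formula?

C11H14O6

Walk through each heavy atom and fill implicit hydrogens from standard valence (C 4, N 3, O 2, S 2, halogen 1):
  atom 1: O, bond orders sum to 2 (valence 2) → 0 H
  atom 2: C, bond orders sum to 3 (valence 4) → 1 H
  atom 3: C, bond orders sum to 3 (valence 4) → 1 H
  atom 4: C, bond orders sum to 3 (valence 4) → 1 H
  atom 5: C, bond orders sum to 4 (valence 4) → 0 H
  atom 6: C, bond orders sum to 1 (valence 4) → 3 H
  atom 7: O, bond orders sum to 2 (valence 2) → 0 H
  atom 8: C, bond orders sum to 3 (valence 4) → 1 H
  atom 9: C, bond orders sum to 4 (valence 4) → 0 H
  atom 10: O, bond orders sum to 2 (valence 2) → 0 H
  atom 11: O, bond orders sum to 2 (valence 2) → 0 H
  atom 12: C, bond orders sum to 1 (valence 4) → 3 H
  atom 13: C, bond orders sum to 3 (valence 4) → 1 H
  atom 14: C, bond orders sum to 4 (valence 4) → 0 H
  atom 15: O, bond orders sum to 2 (valence 2) → 0 H
  atom 16: O, bond orders sum to 2 (valence 2) → 0 H
  atom 17: C, bond orders sum to 1 (valence 4) → 3 H
Totals → C:11, H:14, O:6.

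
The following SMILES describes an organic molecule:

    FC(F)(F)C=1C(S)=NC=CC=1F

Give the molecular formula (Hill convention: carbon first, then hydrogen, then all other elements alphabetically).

C6H3F4NS

Walk through each heavy atom and fill implicit hydrogens from standard valence (C 4, N 3, O 2, S 2, halogen 1):
  atom 1: F (halogen, monovalent) → 0 H
  atom 2: C, bond orders sum to 4 (valence 4) → 0 H
  atom 3: F (halogen, monovalent) → 0 H
  atom 4: F (halogen, monovalent) → 0 H
  atom 5: C, bond orders sum to 4 (valence 4) → 0 H
  atom 6: C, bond orders sum to 4 (valence 4) → 0 H
  atom 7: S, bond orders sum to 1 (valence 2) → 1 H
  atom 8: N, bond orders sum to 3 (valence 3) → 0 H
  atom 9: C, bond orders sum to 3 (valence 4) → 1 H
  atom 10: C, bond orders sum to 3 (valence 4) → 1 H
  atom 11: C, bond orders sum to 4 (valence 4) → 0 H
  atom 12: F (halogen, monovalent) → 0 H
Totals → C:6, H:3, F:4, N:1, S:1.
In Hill order: C6H3F4NS.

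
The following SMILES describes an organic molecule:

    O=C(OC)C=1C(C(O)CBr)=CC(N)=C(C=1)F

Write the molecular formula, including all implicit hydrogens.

Walk through each heavy atom and fill implicit hydrogens from standard valence (C 4, N 3, O 2, S 2, halogen 1):
  atom 1: O, bond orders sum to 2 (valence 2) → 0 H
  atom 2: C, bond orders sum to 4 (valence 4) → 0 H
  atom 3: O, bond orders sum to 2 (valence 2) → 0 H
  atom 4: C, bond orders sum to 1 (valence 4) → 3 H
  atom 5: C, bond orders sum to 4 (valence 4) → 0 H
  atom 6: C, bond orders sum to 4 (valence 4) → 0 H
  atom 7: C, bond orders sum to 3 (valence 4) → 1 H
  atom 8: O, bond orders sum to 1 (valence 2) → 1 H
  atom 9: C, bond orders sum to 2 (valence 4) → 2 H
  atom 10: Br (halogen, monovalent) → 0 H
  atom 11: C, bond orders sum to 3 (valence 4) → 1 H
  atom 12: C, bond orders sum to 4 (valence 4) → 0 H
  atom 13: N, bond orders sum to 1 (valence 3) → 2 H
  atom 14: C, bond orders sum to 4 (valence 4) → 0 H
  atom 15: C, bond orders sum to 3 (valence 4) → 1 H
  atom 16: F (halogen, monovalent) → 0 H
Totals → C:10, H:11, Br:1, F:1, N:1, O:3.
In Hill order: C10H11BrFNO3.

C10H11BrFNO3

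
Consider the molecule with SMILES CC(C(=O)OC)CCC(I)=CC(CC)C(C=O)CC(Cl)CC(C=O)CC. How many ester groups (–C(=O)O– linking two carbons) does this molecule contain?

1

The ester motif appears at heavy-atom position 3 in the SMILES.
Other groups present: 2 aldehyde, 1 alkene.
Ester count: 1.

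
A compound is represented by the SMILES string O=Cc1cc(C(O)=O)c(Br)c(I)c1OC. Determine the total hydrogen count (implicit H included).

Walk through each heavy atom and fill implicit hydrogens from standard valence (C 4, N 3, O 2, S 2, halogen 1); for lowercase aromatic atoms, an aromatic c carries 1 H when it has two neighbours and 0 H with three, and aromatic n carries 0 H:
  atom 1: O, bond orders sum to 2 (valence 2) → 0 H
  atom 2: C, bond orders sum to 3 (valence 4) → 1 H
  atom 3: aromatic c, 3 neighbours → 0 H
  atom 4: aromatic c, 2 neighbours → 1 H
  atom 5: aromatic c, 3 neighbours → 0 H
  atom 6: C, bond orders sum to 4 (valence 4) → 0 H
  atom 7: O, bond orders sum to 1 (valence 2) → 1 H
  atom 8: O, bond orders sum to 2 (valence 2) → 0 H
  atom 9: aromatic c, 3 neighbours → 0 H
  atom 10: Br (halogen, monovalent) → 0 H
  atom 11: aromatic c, 3 neighbours → 0 H
  atom 12: I (halogen, monovalent) → 0 H
  atom 13: aromatic c, 3 neighbours → 0 H
  atom 14: O, bond orders sum to 2 (valence 2) → 0 H
  atom 15: C, bond orders sum to 1 (valence 4) → 3 H
Total hydrogens: 6.

6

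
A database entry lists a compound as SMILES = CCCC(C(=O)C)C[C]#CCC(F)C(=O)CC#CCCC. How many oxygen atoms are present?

Scan the SMILES for O atoms (remember two-letter symbols like Cl and Br are single atoms).
Oxygen count: 2.

2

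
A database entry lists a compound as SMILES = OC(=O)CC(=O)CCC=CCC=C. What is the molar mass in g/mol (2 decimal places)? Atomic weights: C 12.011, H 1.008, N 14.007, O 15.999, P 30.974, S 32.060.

182.22 g/mol

First, the molecular formula is C10H14O3 (counting implicit H from valence).
  C: 10 × 12.011 = 120.110
  H: 14 × 1.008 = 14.112
  O: 3 × 15.999 = 47.997
Sum: 10×12.011 + 14×1.008 + 3×15.999 = 182.219 → 182.22 g/mol.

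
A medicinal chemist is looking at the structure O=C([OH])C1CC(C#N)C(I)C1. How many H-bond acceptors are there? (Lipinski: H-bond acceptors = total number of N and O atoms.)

N atoms: 1; O atoms: 2.
Lipinski HBA = 1 + 2 = 3.

3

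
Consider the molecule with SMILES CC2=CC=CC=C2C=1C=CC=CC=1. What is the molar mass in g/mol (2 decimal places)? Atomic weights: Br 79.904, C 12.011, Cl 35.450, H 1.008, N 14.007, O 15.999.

168.24 g/mol

First, the molecular formula is C13H12 (counting implicit H from valence).
  C: 13 × 12.011 = 156.143
  H: 12 × 1.008 = 12.096
Sum: 13×12.011 + 12×1.008 = 168.239 → 168.24 g/mol.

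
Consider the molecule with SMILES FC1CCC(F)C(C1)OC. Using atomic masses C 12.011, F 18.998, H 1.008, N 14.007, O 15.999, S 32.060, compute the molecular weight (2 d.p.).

First, the molecular formula is C7H12F2O (counting implicit H from valence).
  C: 7 × 12.011 = 84.077
  F: 2 × 18.998 = 37.996
  H: 12 × 1.008 = 12.096
  O: 1 × 15.999 = 15.999
Sum: 7×12.011 + 2×18.998 + 12×1.008 + 1×15.999 = 150.168 → 150.17 g/mol.

150.17 g/mol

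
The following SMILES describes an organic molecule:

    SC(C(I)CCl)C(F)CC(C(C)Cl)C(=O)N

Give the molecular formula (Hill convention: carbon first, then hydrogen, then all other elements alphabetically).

Walk through each heavy atom and fill implicit hydrogens from standard valence (C 4, N 3, O 2, S 2, halogen 1):
  atom 1: S, bond orders sum to 1 (valence 2) → 1 H
  atom 2: C, bond orders sum to 3 (valence 4) → 1 H
  atom 3: C, bond orders sum to 3 (valence 4) → 1 H
  atom 4: I (halogen, monovalent) → 0 H
  atom 5: C, bond orders sum to 2 (valence 4) → 2 H
  atom 6: Cl (halogen, monovalent) → 0 H
  atom 7: C, bond orders sum to 3 (valence 4) → 1 H
  atom 8: F (halogen, monovalent) → 0 H
  atom 9: C, bond orders sum to 2 (valence 4) → 2 H
  atom 10: C, bond orders sum to 3 (valence 4) → 1 H
  atom 11: C, bond orders sum to 3 (valence 4) → 1 H
  atom 12: C, bond orders sum to 1 (valence 4) → 3 H
  atom 13: Cl (halogen, monovalent) → 0 H
  atom 14: C, bond orders sum to 4 (valence 4) → 0 H
  atom 15: O, bond orders sum to 2 (valence 2) → 0 H
  atom 16: N, bond orders sum to 1 (valence 3) → 2 H
Totals → C:9, H:15, Cl:2, F:1, I:1, N:1, O:1, S:1.
In Hill order: C9H15Cl2FINOS.

C9H15Cl2FINOS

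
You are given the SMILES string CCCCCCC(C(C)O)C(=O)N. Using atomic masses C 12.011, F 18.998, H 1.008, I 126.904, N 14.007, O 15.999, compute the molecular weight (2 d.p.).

187.28 g/mol

First, the molecular formula is C10H21NO2 (counting implicit H from valence).
  C: 10 × 12.011 = 120.110
  H: 21 × 1.008 = 21.168
  N: 1 × 14.007 = 14.007
  O: 2 × 15.999 = 31.998
Sum: 10×12.011 + 21×1.008 + 1×14.007 + 2×15.999 = 187.283 → 187.28 g/mol.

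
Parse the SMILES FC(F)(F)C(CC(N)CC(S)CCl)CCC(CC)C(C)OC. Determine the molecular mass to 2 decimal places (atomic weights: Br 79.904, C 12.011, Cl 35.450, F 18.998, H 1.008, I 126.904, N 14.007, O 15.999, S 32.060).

First, the molecular formula is C15H29ClF3NOS (counting implicit H from valence).
  C: 15 × 12.011 = 180.165
  Cl: 1 × 35.450 = 35.450
  F: 3 × 18.998 = 56.994
  H: 29 × 1.008 = 29.232
  N: 1 × 14.007 = 14.007
  O: 1 × 15.999 = 15.999
  S: 1 × 32.060 = 32.060
Sum: 15×12.011 + 1×35.450 + 3×18.998 + 29×1.008 + 1×14.007 + 1×15.999 + 1×32.060 = 363.907 → 363.91 g/mol.

363.91 g/mol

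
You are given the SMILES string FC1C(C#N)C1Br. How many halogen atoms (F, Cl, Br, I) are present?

2

Halogen atoms appear at heavy-atom positions 1, 7 (1×Br, 1×F).
Other groups present: 1 nitrile.
Halogen count: 2.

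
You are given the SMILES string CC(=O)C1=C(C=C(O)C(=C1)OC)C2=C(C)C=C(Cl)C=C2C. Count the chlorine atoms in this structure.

Scan the SMILES for Cl atoms (remember two-letter symbols like Cl and Br are single atoms).
Chlorine count: 1.

1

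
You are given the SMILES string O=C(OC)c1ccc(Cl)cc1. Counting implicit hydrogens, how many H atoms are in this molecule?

7

Walk through each heavy atom and fill implicit hydrogens from standard valence (C 4, N 3, O 2, S 2, halogen 1); for lowercase aromatic atoms, an aromatic c carries 1 H when it has two neighbours and 0 H with three, and aromatic n carries 0 H:
  atom 1: O, bond orders sum to 2 (valence 2) → 0 H
  atom 2: C, bond orders sum to 4 (valence 4) → 0 H
  atom 3: O, bond orders sum to 2 (valence 2) → 0 H
  atom 4: C, bond orders sum to 1 (valence 4) → 3 H
  atom 5: aromatic c, 3 neighbours → 0 H
  atom 6: aromatic c, 2 neighbours → 1 H
  atom 7: aromatic c, 2 neighbours → 1 H
  atom 8: aromatic c, 3 neighbours → 0 H
  atom 9: Cl (halogen, monovalent) → 0 H
  atom 10: aromatic c, 2 neighbours → 1 H
  atom 11: aromatic c, 2 neighbours → 1 H
Total hydrogens: 7.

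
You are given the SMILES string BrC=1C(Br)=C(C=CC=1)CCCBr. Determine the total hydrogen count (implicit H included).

9

Walk through each heavy atom and fill implicit hydrogens from standard valence (C 4, N 3, O 2, S 2, halogen 1):
  atom 1: Br (halogen, monovalent) → 0 H
  atom 2: C, bond orders sum to 4 (valence 4) → 0 H
  atom 3: C, bond orders sum to 4 (valence 4) → 0 H
  atom 4: Br (halogen, monovalent) → 0 H
  atom 5: C, bond orders sum to 4 (valence 4) → 0 H
  atom 6: C, bond orders sum to 3 (valence 4) → 1 H
  atom 7: C, bond orders sum to 3 (valence 4) → 1 H
  atom 8: C, bond orders sum to 3 (valence 4) → 1 H
  atom 9: C, bond orders sum to 2 (valence 4) → 2 H
  atom 10: C, bond orders sum to 2 (valence 4) → 2 H
  atom 11: C, bond orders sum to 2 (valence 4) → 2 H
  atom 12: Br (halogen, monovalent) → 0 H
Total hydrogens: 9.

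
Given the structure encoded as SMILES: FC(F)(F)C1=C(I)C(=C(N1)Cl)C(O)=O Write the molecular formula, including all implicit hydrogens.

Walk through each heavy atom and fill implicit hydrogens from standard valence (C 4, N 3, O 2, S 2, halogen 1):
  atom 1: F (halogen, monovalent) → 0 H
  atom 2: C, bond orders sum to 4 (valence 4) → 0 H
  atom 3: F (halogen, monovalent) → 0 H
  atom 4: F (halogen, monovalent) → 0 H
  atom 5: C, bond orders sum to 4 (valence 4) → 0 H
  atom 6: C, bond orders sum to 4 (valence 4) → 0 H
  atom 7: I (halogen, monovalent) → 0 H
  atom 8: C, bond orders sum to 4 (valence 4) → 0 H
  atom 9: C, bond orders sum to 4 (valence 4) → 0 H
  atom 10: N, bond orders sum to 2 (valence 3) → 1 H
  atom 11: Cl (halogen, monovalent) → 0 H
  atom 12: C, bond orders sum to 4 (valence 4) → 0 H
  atom 13: O, bond orders sum to 1 (valence 2) → 1 H
  atom 14: O, bond orders sum to 2 (valence 2) → 0 H
Totals → C:6, H:2, Cl:1, F:3, I:1, N:1, O:2.
In Hill order: C6H2ClF3INO2.

C6H2ClF3INO2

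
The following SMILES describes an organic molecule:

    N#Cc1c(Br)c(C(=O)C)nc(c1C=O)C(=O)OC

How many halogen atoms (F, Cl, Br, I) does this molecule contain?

Halogen atoms appear at heavy-atom position 5 (1×Br).
Other groups present: 1 aldehyde, 1 ester, 1 ketone, 1 nitrile.
Halogen count: 1.

1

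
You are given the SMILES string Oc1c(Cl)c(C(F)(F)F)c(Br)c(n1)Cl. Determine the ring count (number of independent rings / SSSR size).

1

In SMILES, each pair of matching ring-closure digits denotes one ring-closing bond; the number of such bonds equals the number of independent rings.
Ring-closure bonds here: 1.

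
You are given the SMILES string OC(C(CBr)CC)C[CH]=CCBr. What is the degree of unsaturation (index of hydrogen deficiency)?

1

Molecular formula: C9H16Br2O.
DoU = (2C + 2 + N − H − X) / 2, where X is the halogen count and O/S are ignored.
    = (2·9 + 2 + 0 − 16 − 2) / 2 = 2 / 2 = 1.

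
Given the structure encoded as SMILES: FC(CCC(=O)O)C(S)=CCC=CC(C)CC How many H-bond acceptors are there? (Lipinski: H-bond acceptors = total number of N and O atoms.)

2

N atoms: 0; O atoms: 2.
Lipinski HBA = 0 + 2 = 2.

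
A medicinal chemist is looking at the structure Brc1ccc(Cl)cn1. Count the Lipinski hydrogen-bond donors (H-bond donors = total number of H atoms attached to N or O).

0

Donors: find every N or O and count the H atoms it carries.
  atom 8 (N): bond orders sum to 3 → 0 H
Lipinski HBD = 0.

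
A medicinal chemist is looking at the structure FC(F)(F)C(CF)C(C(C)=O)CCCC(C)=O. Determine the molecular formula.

Walk through each heavy atom and fill implicit hydrogens from standard valence (C 4, N 3, O 2, S 2, halogen 1):
  atom 1: F (halogen, monovalent) → 0 H
  atom 2: C, bond orders sum to 4 (valence 4) → 0 H
  atom 3: F (halogen, monovalent) → 0 H
  atom 4: F (halogen, monovalent) → 0 H
  atom 5: C, bond orders sum to 3 (valence 4) → 1 H
  atom 6: C, bond orders sum to 2 (valence 4) → 2 H
  atom 7: F (halogen, monovalent) → 0 H
  atom 8: C, bond orders sum to 3 (valence 4) → 1 H
  atom 9: C, bond orders sum to 4 (valence 4) → 0 H
  atom 10: C, bond orders sum to 1 (valence 4) → 3 H
  atom 11: O, bond orders sum to 2 (valence 2) → 0 H
  atom 12: C, bond orders sum to 2 (valence 4) → 2 H
  atom 13: C, bond orders sum to 2 (valence 4) → 2 H
  atom 14: C, bond orders sum to 2 (valence 4) → 2 H
  atom 15: C, bond orders sum to 4 (valence 4) → 0 H
  atom 16: C, bond orders sum to 1 (valence 4) → 3 H
  atom 17: O, bond orders sum to 2 (valence 2) → 0 H
Totals → C:11, H:16, F:4, O:2.

C11H16F4O2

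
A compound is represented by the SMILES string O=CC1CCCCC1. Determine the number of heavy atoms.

8

Every atom symbol written in the SMILES (organic subset) is one heavy atom; implicit H are not written.
Heavy atoms by element → C:7, O:1.
Total: 8.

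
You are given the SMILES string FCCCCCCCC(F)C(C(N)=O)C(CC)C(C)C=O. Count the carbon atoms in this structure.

16

Count every carbon token in the SMILES (each C, including those in ring-closure positions and inside branches).
Carbon count: 16.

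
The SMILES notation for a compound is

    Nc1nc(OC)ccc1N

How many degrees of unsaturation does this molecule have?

Molecular formula: C6H9N3O.
DoU = (2C + 2 + N − H − X) / 2, where X is the halogen count and O/S are ignored.
    = (2·6 + 2 + 3 − 9 − 0) / 2 = 8 / 2 = 4.

4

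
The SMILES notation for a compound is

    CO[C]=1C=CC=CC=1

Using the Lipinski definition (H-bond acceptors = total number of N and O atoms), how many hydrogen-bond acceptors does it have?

1

N atoms: 0; O atoms: 1.
Lipinski HBA = 0 + 1 = 1.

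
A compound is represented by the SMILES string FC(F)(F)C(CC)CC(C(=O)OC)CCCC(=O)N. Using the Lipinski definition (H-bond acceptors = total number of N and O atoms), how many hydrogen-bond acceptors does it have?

4

N atoms: 1; O atoms: 3.
Lipinski HBA = 1 + 3 = 4.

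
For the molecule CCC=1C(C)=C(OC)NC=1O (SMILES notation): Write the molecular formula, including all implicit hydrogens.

C8H13NO2

Walk through each heavy atom and fill implicit hydrogens from standard valence (C 4, N 3, O 2, S 2, halogen 1):
  atom 1: C, bond orders sum to 1 (valence 4) → 3 H
  atom 2: C, bond orders sum to 2 (valence 4) → 2 H
  atom 3: C, bond orders sum to 4 (valence 4) → 0 H
  atom 4: C, bond orders sum to 4 (valence 4) → 0 H
  atom 5: C, bond orders sum to 1 (valence 4) → 3 H
  atom 6: C, bond orders sum to 4 (valence 4) → 0 H
  atom 7: O, bond orders sum to 2 (valence 2) → 0 H
  atom 8: C, bond orders sum to 1 (valence 4) → 3 H
  atom 9: N, bond orders sum to 2 (valence 3) → 1 H
  atom 10: C, bond orders sum to 4 (valence 4) → 0 H
  atom 11: O, bond orders sum to 1 (valence 2) → 1 H
Totals → C:8, H:13, N:1, O:2.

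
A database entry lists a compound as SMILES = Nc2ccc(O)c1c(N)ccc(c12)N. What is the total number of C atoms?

Count every carbon token in the SMILES (each C, including those in ring-closure positions and inside branches).
Carbon count: 10.

10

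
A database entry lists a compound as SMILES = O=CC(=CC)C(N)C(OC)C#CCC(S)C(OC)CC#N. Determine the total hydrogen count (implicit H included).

22

Walk through each heavy atom and fill implicit hydrogens from standard valence (C 4, N 3, O 2, S 2, halogen 1):
  atom 1: O, bond orders sum to 2 (valence 2) → 0 H
  atom 2: C, bond orders sum to 3 (valence 4) → 1 H
  atom 3: C, bond orders sum to 4 (valence 4) → 0 H
  atom 4: C, bond orders sum to 3 (valence 4) → 1 H
  atom 5: C, bond orders sum to 1 (valence 4) → 3 H
  atom 6: C, bond orders sum to 3 (valence 4) → 1 H
  atom 7: N, bond orders sum to 1 (valence 3) → 2 H
  atom 8: C, bond orders sum to 3 (valence 4) → 1 H
  atom 9: O, bond orders sum to 2 (valence 2) → 0 H
  atom 10: C, bond orders sum to 1 (valence 4) → 3 H
  atom 11: C, bond orders sum to 4 (valence 4) → 0 H
  atom 12: C, bond orders sum to 4 (valence 4) → 0 H
  atom 13: C, bond orders sum to 2 (valence 4) → 2 H
  atom 14: C, bond orders sum to 3 (valence 4) → 1 H
  atom 15: S, bond orders sum to 1 (valence 2) → 1 H
  atom 16: C, bond orders sum to 3 (valence 4) → 1 H
  atom 17: O, bond orders sum to 2 (valence 2) → 0 H
  atom 18: C, bond orders sum to 1 (valence 4) → 3 H
  atom 19: C, bond orders sum to 2 (valence 4) → 2 H
  atom 20: C, bond orders sum to 4 (valence 4) → 0 H
  atom 21: N, bond orders sum to 3 (valence 3) → 0 H
Total hydrogens: 22.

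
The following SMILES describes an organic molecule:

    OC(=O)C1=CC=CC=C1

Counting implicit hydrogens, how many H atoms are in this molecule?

6

Walk through each heavy atom and fill implicit hydrogens from standard valence (C 4, N 3, O 2, S 2, halogen 1):
  atom 1: O, bond orders sum to 1 (valence 2) → 1 H
  atom 2: C, bond orders sum to 4 (valence 4) → 0 H
  atom 3: O, bond orders sum to 2 (valence 2) → 0 H
  atom 4: C, bond orders sum to 4 (valence 4) → 0 H
  atom 5: C, bond orders sum to 3 (valence 4) → 1 H
  atom 6: C, bond orders sum to 3 (valence 4) → 1 H
  atom 7: C, bond orders sum to 3 (valence 4) → 1 H
  atom 8: C, bond orders sum to 3 (valence 4) → 1 H
  atom 9: C, bond orders sum to 3 (valence 4) → 1 H
Total hydrogens: 6.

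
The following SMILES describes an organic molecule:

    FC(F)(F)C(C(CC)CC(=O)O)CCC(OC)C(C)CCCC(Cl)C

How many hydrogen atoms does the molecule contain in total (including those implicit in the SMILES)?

32

Walk through each heavy atom and fill implicit hydrogens from standard valence (C 4, N 3, O 2, S 2, halogen 1):
  atom 1: F (halogen, monovalent) → 0 H
  atom 2: C, bond orders sum to 4 (valence 4) → 0 H
  atom 3: F (halogen, monovalent) → 0 H
  atom 4: F (halogen, monovalent) → 0 H
  atom 5: C, bond orders sum to 3 (valence 4) → 1 H
  atom 6: C, bond orders sum to 3 (valence 4) → 1 H
  atom 7: C, bond orders sum to 2 (valence 4) → 2 H
  atom 8: C, bond orders sum to 1 (valence 4) → 3 H
  atom 9: C, bond orders sum to 2 (valence 4) → 2 H
  atom 10: C, bond orders sum to 4 (valence 4) → 0 H
  atom 11: O, bond orders sum to 2 (valence 2) → 0 H
  atom 12: O, bond orders sum to 1 (valence 2) → 1 H
  atom 13: C, bond orders sum to 2 (valence 4) → 2 H
  atom 14: C, bond orders sum to 2 (valence 4) → 2 H
  atom 15: C, bond orders sum to 3 (valence 4) → 1 H
  atom 16: O, bond orders sum to 2 (valence 2) → 0 H
  atom 17: C, bond orders sum to 1 (valence 4) → 3 H
  atom 18: C, bond orders sum to 3 (valence 4) → 1 H
  atom 19: C, bond orders sum to 1 (valence 4) → 3 H
  atom 20: C, bond orders sum to 2 (valence 4) → 2 H
  atom 21: C, bond orders sum to 2 (valence 4) → 2 H
  atom 22: C, bond orders sum to 2 (valence 4) → 2 H
  atom 23: C, bond orders sum to 3 (valence 4) → 1 H
  atom 24: Cl (halogen, monovalent) → 0 H
  atom 25: C, bond orders sum to 1 (valence 4) → 3 H
Total hydrogens: 32.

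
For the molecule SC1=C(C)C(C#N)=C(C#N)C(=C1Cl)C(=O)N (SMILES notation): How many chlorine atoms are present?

1

Scan the SMILES for Cl atoms (remember two-letter symbols like Cl and Br are single atoms).
Chlorine count: 1.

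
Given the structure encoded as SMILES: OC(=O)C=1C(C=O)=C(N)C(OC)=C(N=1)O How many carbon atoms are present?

Count every carbon token in the SMILES (each C, including those in ring-closure positions and inside branches).
Carbon count: 8.

8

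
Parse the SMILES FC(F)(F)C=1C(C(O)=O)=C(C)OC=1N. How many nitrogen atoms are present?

1

Scan the SMILES for N atoms (remember two-letter symbols like Cl and Br are single atoms).
Nitrogen count: 1.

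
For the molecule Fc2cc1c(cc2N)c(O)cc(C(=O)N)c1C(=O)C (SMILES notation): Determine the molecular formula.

C13H11FN2O3

Walk through each heavy atom and fill implicit hydrogens from standard valence (C 4, N 3, O 2, S 2, halogen 1); for lowercase aromatic atoms, an aromatic c carries 1 H when it has two neighbours and 0 H with three, and aromatic n carries 0 H:
  atom 1: F (halogen, monovalent) → 0 H
  atom 2: aromatic c, 3 neighbours → 0 H
  atom 3: aromatic c, 2 neighbours → 1 H
  atom 4: aromatic c, 3 neighbours → 0 H
  atom 5: aromatic c, 3 neighbours → 0 H
  atom 6: aromatic c, 2 neighbours → 1 H
  atom 7: aromatic c, 3 neighbours → 0 H
  atom 8: N, bond orders sum to 1 (valence 3) → 2 H
  atom 9: aromatic c, 3 neighbours → 0 H
  atom 10: O, bond orders sum to 1 (valence 2) → 1 H
  atom 11: aromatic c, 2 neighbours → 1 H
  atom 12: aromatic c, 3 neighbours → 0 H
  atom 13: C, bond orders sum to 4 (valence 4) → 0 H
  atom 14: O, bond orders sum to 2 (valence 2) → 0 H
  atom 15: N, bond orders sum to 1 (valence 3) → 2 H
  atom 16: aromatic c, 3 neighbours → 0 H
  atom 17: C, bond orders sum to 4 (valence 4) → 0 H
  atom 18: O, bond orders sum to 2 (valence 2) → 0 H
  atom 19: C, bond orders sum to 1 (valence 4) → 3 H
Totals → C:13, H:11, F:1, N:2, O:3.
In Hill order: C13H11FN2O3.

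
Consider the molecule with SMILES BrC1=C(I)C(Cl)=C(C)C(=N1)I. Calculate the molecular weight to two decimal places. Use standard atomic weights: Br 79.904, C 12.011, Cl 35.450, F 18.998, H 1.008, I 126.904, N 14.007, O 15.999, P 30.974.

458.26 g/mol

First, the molecular formula is C6H3BrClI2N (counting implicit H from valence).
  Br: 1 × 79.904 = 79.904
  C: 6 × 12.011 = 72.066
  Cl: 1 × 35.450 = 35.450
  H: 3 × 1.008 = 3.024
  I: 2 × 126.904 = 253.808
  N: 1 × 14.007 = 14.007
Sum: 1×79.904 + 6×12.011 + 1×35.450 + 3×1.008 + 2×126.904 + 1×14.007 = 458.259 → 458.26 g/mol.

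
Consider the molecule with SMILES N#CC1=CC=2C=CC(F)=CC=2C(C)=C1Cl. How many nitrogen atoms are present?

1

Scan the SMILES for N atoms (remember two-letter symbols like Cl and Br are single atoms).
Nitrogen count: 1.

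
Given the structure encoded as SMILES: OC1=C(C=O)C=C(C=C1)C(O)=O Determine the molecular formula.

Walk through each heavy atom and fill implicit hydrogens from standard valence (C 4, N 3, O 2, S 2, halogen 1):
  atom 1: O, bond orders sum to 1 (valence 2) → 1 H
  atom 2: C, bond orders sum to 4 (valence 4) → 0 H
  atom 3: C, bond orders sum to 4 (valence 4) → 0 H
  atom 4: C, bond orders sum to 3 (valence 4) → 1 H
  atom 5: O, bond orders sum to 2 (valence 2) → 0 H
  atom 6: C, bond orders sum to 3 (valence 4) → 1 H
  atom 7: C, bond orders sum to 4 (valence 4) → 0 H
  atom 8: C, bond orders sum to 3 (valence 4) → 1 H
  atom 9: C, bond orders sum to 3 (valence 4) → 1 H
  atom 10: C, bond orders sum to 4 (valence 4) → 0 H
  atom 11: O, bond orders sum to 1 (valence 2) → 1 H
  atom 12: O, bond orders sum to 2 (valence 2) → 0 H
Totals → C:8, H:6, O:4.

C8H6O4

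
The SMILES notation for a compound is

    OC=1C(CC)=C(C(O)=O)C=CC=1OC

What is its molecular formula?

C10H12O4

Walk through each heavy atom and fill implicit hydrogens from standard valence (C 4, N 3, O 2, S 2, halogen 1):
  atom 1: O, bond orders sum to 1 (valence 2) → 1 H
  atom 2: C, bond orders sum to 4 (valence 4) → 0 H
  atom 3: C, bond orders sum to 4 (valence 4) → 0 H
  atom 4: C, bond orders sum to 2 (valence 4) → 2 H
  atom 5: C, bond orders sum to 1 (valence 4) → 3 H
  atom 6: C, bond orders sum to 4 (valence 4) → 0 H
  atom 7: C, bond orders sum to 4 (valence 4) → 0 H
  atom 8: O, bond orders sum to 1 (valence 2) → 1 H
  atom 9: O, bond orders sum to 2 (valence 2) → 0 H
  atom 10: C, bond orders sum to 3 (valence 4) → 1 H
  atom 11: C, bond orders sum to 3 (valence 4) → 1 H
  atom 12: C, bond orders sum to 4 (valence 4) → 0 H
  atom 13: O, bond orders sum to 2 (valence 2) → 0 H
  atom 14: C, bond orders sum to 1 (valence 4) → 3 H
Totals → C:10, H:12, O:4.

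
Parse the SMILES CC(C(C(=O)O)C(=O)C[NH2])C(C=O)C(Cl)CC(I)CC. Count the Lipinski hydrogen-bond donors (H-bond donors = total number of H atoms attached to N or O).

Donors: find every N or O and count the H atoms it carries.
  atom 5 (O): bond orders sum to 2 → 0 H
  atom 6 (O): bond orders sum to 1 → 1 H
  atom 8 (O): bond orders sum to 2 → 0 H
  atom 10 (N): bond orders sum to 1 → 2 H
  atom 13 (O): bond orders sum to 2 → 0 H
Lipinski HBD = 3.

3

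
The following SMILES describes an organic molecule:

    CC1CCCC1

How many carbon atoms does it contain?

Count every carbon token in the SMILES (each C, including those in ring-closure positions and inside branches).
Carbon count: 6.

6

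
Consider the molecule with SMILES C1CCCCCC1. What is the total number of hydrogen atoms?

Walk through each heavy atom and fill implicit hydrogens from standard valence (C 4, N 3, O 2, S 2, halogen 1):
  atom 1: C, bond orders sum to 2 (valence 4) → 2 H
  atom 2: C, bond orders sum to 2 (valence 4) → 2 H
  atom 3: C, bond orders sum to 2 (valence 4) → 2 H
  atom 4: C, bond orders sum to 2 (valence 4) → 2 H
  atom 5: C, bond orders sum to 2 (valence 4) → 2 H
  atom 6: C, bond orders sum to 2 (valence 4) → 2 H
  atom 7: C, bond orders sum to 2 (valence 4) → 2 H
Total hydrogens: 14.

14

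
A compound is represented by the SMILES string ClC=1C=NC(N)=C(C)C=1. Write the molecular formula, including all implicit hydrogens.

Walk through each heavy atom and fill implicit hydrogens from standard valence (C 4, N 3, O 2, S 2, halogen 1):
  atom 1: Cl (halogen, monovalent) → 0 H
  atom 2: C, bond orders sum to 4 (valence 4) → 0 H
  atom 3: C, bond orders sum to 3 (valence 4) → 1 H
  atom 4: N, bond orders sum to 3 (valence 3) → 0 H
  atom 5: C, bond orders sum to 4 (valence 4) → 0 H
  atom 6: N, bond orders sum to 1 (valence 3) → 2 H
  atom 7: C, bond orders sum to 4 (valence 4) → 0 H
  atom 8: C, bond orders sum to 1 (valence 4) → 3 H
  atom 9: C, bond orders sum to 3 (valence 4) → 1 H
Totals → C:6, H:7, Cl:1, N:2.
In Hill order: C6H7ClN2.

C6H7ClN2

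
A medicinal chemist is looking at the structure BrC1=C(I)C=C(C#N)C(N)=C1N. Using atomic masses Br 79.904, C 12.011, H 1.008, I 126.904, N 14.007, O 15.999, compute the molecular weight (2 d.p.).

337.95 g/mol

First, the molecular formula is C7H5BrIN3 (counting implicit H from valence).
  Br: 1 × 79.904 = 79.904
  C: 7 × 12.011 = 84.077
  H: 5 × 1.008 = 5.040
  I: 1 × 126.904 = 126.904
  N: 3 × 14.007 = 42.021
Sum: 1×79.904 + 7×12.011 + 5×1.008 + 1×126.904 + 3×14.007 = 337.946 → 337.95 g/mol.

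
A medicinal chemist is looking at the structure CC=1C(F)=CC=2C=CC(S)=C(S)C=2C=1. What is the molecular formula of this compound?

Walk through each heavy atom and fill implicit hydrogens from standard valence (C 4, N 3, O 2, S 2, halogen 1):
  atom 1: C, bond orders sum to 1 (valence 4) → 3 H
  atom 2: C, bond orders sum to 4 (valence 4) → 0 H
  atom 3: C, bond orders sum to 4 (valence 4) → 0 H
  atom 4: F (halogen, monovalent) → 0 H
  atom 5: C, bond orders sum to 3 (valence 4) → 1 H
  atom 6: C, bond orders sum to 4 (valence 4) → 0 H
  atom 7: C, bond orders sum to 3 (valence 4) → 1 H
  atom 8: C, bond orders sum to 3 (valence 4) → 1 H
  atom 9: C, bond orders sum to 4 (valence 4) → 0 H
  atom 10: S, bond orders sum to 1 (valence 2) → 1 H
  atom 11: C, bond orders sum to 4 (valence 4) → 0 H
  atom 12: S, bond orders sum to 1 (valence 2) → 1 H
  atom 13: C, bond orders sum to 4 (valence 4) → 0 H
  atom 14: C, bond orders sum to 3 (valence 4) → 1 H
Totals → C:11, H:9, F:1, S:2.

C11H9FS2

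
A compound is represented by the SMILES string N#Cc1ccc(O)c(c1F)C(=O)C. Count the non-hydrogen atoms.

13

Every atom symbol written in the SMILES (organic subset) is one heavy atom; implicit H are not written.
Heavy atoms by element → C:9, F:1, N:1, O:2.
Total: 13.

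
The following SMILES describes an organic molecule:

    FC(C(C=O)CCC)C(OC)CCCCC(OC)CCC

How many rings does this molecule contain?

In SMILES, each pair of matching ring-closure digits denotes one ring-closing bond; the number of such bonds equals the number of independent rings.
Ring-closure bonds here: 0.

0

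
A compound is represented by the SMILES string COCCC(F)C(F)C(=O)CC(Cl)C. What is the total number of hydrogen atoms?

Walk through each heavy atom and fill implicit hydrogens from standard valence (C 4, N 3, O 2, S 2, halogen 1):
  atom 1: C, bond orders sum to 1 (valence 4) → 3 H
  atom 2: O, bond orders sum to 2 (valence 2) → 0 H
  atom 3: C, bond orders sum to 2 (valence 4) → 2 H
  atom 4: C, bond orders sum to 2 (valence 4) → 2 H
  atom 5: C, bond orders sum to 3 (valence 4) → 1 H
  atom 6: F (halogen, monovalent) → 0 H
  atom 7: C, bond orders sum to 3 (valence 4) → 1 H
  atom 8: F (halogen, monovalent) → 0 H
  atom 9: C, bond orders sum to 4 (valence 4) → 0 H
  atom 10: O, bond orders sum to 2 (valence 2) → 0 H
  atom 11: C, bond orders sum to 2 (valence 4) → 2 H
  atom 12: C, bond orders sum to 3 (valence 4) → 1 H
  atom 13: Cl (halogen, monovalent) → 0 H
  atom 14: C, bond orders sum to 1 (valence 4) → 3 H
Total hydrogens: 15.

15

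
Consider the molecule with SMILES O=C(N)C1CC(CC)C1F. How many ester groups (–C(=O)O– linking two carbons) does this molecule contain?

Scan the SMILES for the ester motif — none present.
Groups that are present: 1 amide.

0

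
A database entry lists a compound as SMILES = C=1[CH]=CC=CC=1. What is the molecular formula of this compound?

Walk through each heavy atom and fill implicit hydrogens from standard valence (C 4, N 3, O 2, S 2, halogen 1):
  atom 1: C, bond orders sum to 3 (valence 4) → 1 H
  atom 2: C with explicit H count 1
  atom 3: C, bond orders sum to 3 (valence 4) → 1 H
  atom 4: C, bond orders sum to 3 (valence 4) → 1 H
  atom 5: C, bond orders sum to 3 (valence 4) → 1 H
  atom 6: C, bond orders sum to 3 (valence 4) → 1 H
Totals → C:6, H:6.
In Hill order: C6H6.

C6H6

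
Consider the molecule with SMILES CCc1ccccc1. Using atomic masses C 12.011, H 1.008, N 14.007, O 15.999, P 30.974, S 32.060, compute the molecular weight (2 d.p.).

First, the molecular formula is C8H10 (counting implicit H from valence).
  C: 8 × 12.011 = 96.088
  H: 10 × 1.008 = 10.080
Sum: 8×12.011 + 10×1.008 = 106.168 → 106.17 g/mol.

106.17 g/mol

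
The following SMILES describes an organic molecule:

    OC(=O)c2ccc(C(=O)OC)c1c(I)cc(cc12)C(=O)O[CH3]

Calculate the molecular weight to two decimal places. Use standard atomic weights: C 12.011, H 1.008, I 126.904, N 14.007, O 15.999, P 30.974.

First, the molecular formula is C15H11IO6 (counting implicit H from valence).
  C: 15 × 12.011 = 180.165
  H: 11 × 1.008 = 11.088
  I: 1 × 126.904 = 126.904
  O: 6 × 15.999 = 95.994
Sum: 15×12.011 + 11×1.008 + 1×126.904 + 6×15.999 = 414.151 → 414.15 g/mol.

414.15 g/mol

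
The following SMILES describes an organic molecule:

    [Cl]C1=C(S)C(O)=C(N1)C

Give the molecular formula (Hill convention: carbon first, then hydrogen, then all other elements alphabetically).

C5H6ClNOS

Walk through each heavy atom and fill implicit hydrogens from standard valence (C 4, N 3, O 2, S 2, halogen 1):
  atom 1: Cl with explicit H count 0
  atom 2: C, bond orders sum to 4 (valence 4) → 0 H
  atom 3: C, bond orders sum to 4 (valence 4) → 0 H
  atom 4: S, bond orders sum to 1 (valence 2) → 1 H
  atom 5: C, bond orders sum to 4 (valence 4) → 0 H
  atom 6: O, bond orders sum to 1 (valence 2) → 1 H
  atom 7: C, bond orders sum to 4 (valence 4) → 0 H
  atom 8: N, bond orders sum to 2 (valence 3) → 1 H
  atom 9: C, bond orders sum to 1 (valence 4) → 3 H
Totals → C:5, H:6, Cl:1, N:1, O:1, S:1.
In Hill order: C5H6ClNOS.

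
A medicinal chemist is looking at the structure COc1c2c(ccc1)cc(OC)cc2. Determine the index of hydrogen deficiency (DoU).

7

Molecular formula: C12H12O2.
DoU = (2C + 2 + N − H − X) / 2, where X is the halogen count and O/S are ignored.
    = (2·12 + 2 + 0 − 12 − 0) / 2 = 14 / 2 = 7.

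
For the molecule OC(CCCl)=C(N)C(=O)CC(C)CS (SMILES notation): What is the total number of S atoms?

1

Scan the SMILES for S atoms (remember two-letter symbols like Cl and Br are single atoms).
Sulfur count: 1.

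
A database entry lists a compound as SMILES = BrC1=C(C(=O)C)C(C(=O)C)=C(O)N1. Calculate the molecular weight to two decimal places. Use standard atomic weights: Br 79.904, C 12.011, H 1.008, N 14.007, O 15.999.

246.06 g/mol

First, the molecular formula is C8H8BrNO3 (counting implicit H from valence).
  Br: 1 × 79.904 = 79.904
  C: 8 × 12.011 = 96.088
  H: 8 × 1.008 = 8.064
  N: 1 × 14.007 = 14.007
  O: 3 × 15.999 = 47.997
Sum: 1×79.904 + 8×12.011 + 8×1.008 + 1×14.007 + 3×15.999 = 246.060 → 246.06 g/mol.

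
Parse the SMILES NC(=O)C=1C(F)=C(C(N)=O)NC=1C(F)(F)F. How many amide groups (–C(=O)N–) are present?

2

The amide motif appears at heavy-atom positions 2, 8 in the SMILES.
Amide count: 2.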